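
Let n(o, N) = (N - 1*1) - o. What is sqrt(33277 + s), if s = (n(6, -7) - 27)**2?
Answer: sqrt(34958) ≈ 186.97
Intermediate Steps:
n(o, N) = -1 + N - o (n(o, N) = (N - 1) - o = (-1 + N) - o = -1 + N - o)
s = 1681 (s = ((-1 - 7 - 1*6) - 27)**2 = ((-1 - 7 - 6) - 27)**2 = (-14 - 27)**2 = (-41)**2 = 1681)
sqrt(33277 + s) = sqrt(33277 + 1681) = sqrt(34958)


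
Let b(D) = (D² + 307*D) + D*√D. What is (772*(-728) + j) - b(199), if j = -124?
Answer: -662834 - 199*√199 ≈ -6.6564e+5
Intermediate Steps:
b(D) = D² + D^(3/2) + 307*D (b(D) = (D² + 307*D) + D^(3/2) = D² + D^(3/2) + 307*D)
(772*(-728) + j) - b(199) = (772*(-728) - 124) - (199² + 199^(3/2) + 307*199) = (-562016 - 124) - (39601 + 199*√199 + 61093) = -562140 - (100694 + 199*√199) = -562140 + (-100694 - 199*√199) = -662834 - 199*√199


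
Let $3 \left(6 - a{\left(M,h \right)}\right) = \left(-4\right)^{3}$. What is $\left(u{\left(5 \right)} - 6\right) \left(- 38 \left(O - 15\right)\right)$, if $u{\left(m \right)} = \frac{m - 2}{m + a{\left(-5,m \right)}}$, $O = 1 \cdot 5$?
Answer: $- \frac{217740}{97} \approx -2244.7$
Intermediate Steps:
$O = 5$
$a{\left(M,h \right)} = \frac{82}{3}$ ($a{\left(M,h \right)} = 6 - \frac{\left(-4\right)^{3}}{3} = 6 - - \frac{64}{3} = 6 + \frac{64}{3} = \frac{82}{3}$)
$u{\left(m \right)} = \frac{-2 + m}{\frac{82}{3} + m}$ ($u{\left(m \right)} = \frac{m - 2}{m + \frac{82}{3}} = \frac{-2 + m}{\frac{82}{3} + m}$)
$\left(u{\left(5 \right)} - 6\right) \left(- 38 \left(O - 15\right)\right) = \left(\frac{3 \left(-2 + 5\right)}{82 + 3 \cdot 5} - 6\right) \left(- 38 \left(5 - 15\right)\right) = \left(3 \frac{1}{82 + 15} \cdot 3 - 6\right) \left(\left(-38\right) \left(-10\right)\right) = \left(3 \cdot \frac{1}{97} \cdot 3 - 6\right) 380 = \left(\frac{9}{97} - 6\right) 380 = \left(- \frac{573}{97}\right) 380 = - \frac{217740}{97}$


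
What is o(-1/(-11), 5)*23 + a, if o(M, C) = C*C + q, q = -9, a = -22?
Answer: 346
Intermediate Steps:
o(M, C) = -9 + C² (o(M, C) = C*C - 9 = C² - 9 = -9 + C²)
o(-1/(-11), 5)*23 + a = (-9 + 5²)*23 - 22 = (-9 + 25)*23 - 22 = 16*23 - 22 = 368 - 22 = 346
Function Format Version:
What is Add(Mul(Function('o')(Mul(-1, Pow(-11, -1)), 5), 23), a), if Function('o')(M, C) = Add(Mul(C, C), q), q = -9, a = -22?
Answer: 346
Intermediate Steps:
Function('o')(M, C) = Add(-9, Pow(C, 2)) (Function('o')(M, C) = Add(Mul(C, C), -9) = Add(Pow(C, 2), -9) = Add(-9, Pow(C, 2)))
Add(Mul(Function('o')(Mul(-1, Pow(-11, -1)), 5), 23), a) = Add(Mul(Add(-9, Pow(5, 2)), 23), -22) = Add(Mul(Add(-9, 25), 23), -22) = Add(Mul(16, 23), -22) = Add(368, -22) = 346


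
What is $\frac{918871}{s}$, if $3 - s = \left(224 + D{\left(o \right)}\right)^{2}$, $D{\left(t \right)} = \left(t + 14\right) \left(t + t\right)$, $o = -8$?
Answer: $- \frac{918871}{16381} \approx -56.094$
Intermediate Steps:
$D{\left(t \right)} = 2 t \left(14 + t\right)$ ($D{\left(t \right)} = \left(14 + t\right) 2 t = 2 t \left(14 + t\right)$)
$s = -16381$ ($s = 3 - \left(224 + 2 \left(-8\right) \left(14 - 8\right)\right)^{2} = 3 - \left(224 + 2 \left(-8\right) 6\right)^{2} = 3 - \left(224 - 96\right)^{2} = 3 - 128^{2} = 3 - 16384 = -16381$)
$\frac{918871}{s} = \frac{918871}{-16381} = 918871 \left(- \frac{1}{16381}\right) = - \frac{918871}{16381}$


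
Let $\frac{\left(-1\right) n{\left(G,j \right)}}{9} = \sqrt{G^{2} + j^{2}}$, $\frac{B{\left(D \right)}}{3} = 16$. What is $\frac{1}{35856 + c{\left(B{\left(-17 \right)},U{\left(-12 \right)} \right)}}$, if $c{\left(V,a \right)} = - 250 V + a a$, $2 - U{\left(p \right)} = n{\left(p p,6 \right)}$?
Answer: $\frac{213299}{363968342144} - \frac{27 \sqrt{577}}{363968342144} \approx 5.8426 \cdot 10^{-7}$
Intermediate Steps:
$B{\left(D \right)} = 48$ ($B{\left(D \right)} = 3 \cdot 16 = 48$)
$n{\left(G,j \right)} = - 9 \sqrt{G^{2} + j^{2}}$
$U{\left(p \right)} = 2 + 9 \sqrt{36 + p^{4}}$ ($U{\left(p \right)} = 2 - - 9 \sqrt{\left(p p\right)^{2} + 6^{2}} = 2 - - 9 \sqrt{\left(p^{2}\right)^{2} + 36} = 2 - - 9 \sqrt{p^{4} + 36} = 2 - - 9 \sqrt{36 + p^{4}} = 2 + 9 \sqrt{36 + p^{4}}$)
$c{\left(V,a \right)} = a^{2} - 250 V$ ($c{\left(V,a \right)} = - 250 V + a^{2} = a^{2} - 250 V$)
$\frac{1}{35856 + c{\left(B{\left(-17 \right)},U{\left(-12 \right)} \right)}} = \frac{1}{35856 + \left(\left(2 + 9 \sqrt{36 + \left(-12\right)^{4}}\right)^{2} - 12000\right)} = \frac{1}{35856 - \left(12000 - \left(2 + 9 \sqrt{36 + 20736}\right)^{2}\right)} = \frac{1}{35856 - \left(12000 - \left(2 + 9 \sqrt{20772}\right)^{2}\right)} = \frac{1}{35856 - \left(12000 - \left(2 + 9 \cdot 6 \sqrt{577}\right)^{2}\right)} = \frac{1}{35856 - \left(12000 - \left(2 + 54 \sqrt{577}\right)^{2}\right)} = \frac{1}{23856 + \left(2 + 54 \sqrt{577}\right)^{2}}$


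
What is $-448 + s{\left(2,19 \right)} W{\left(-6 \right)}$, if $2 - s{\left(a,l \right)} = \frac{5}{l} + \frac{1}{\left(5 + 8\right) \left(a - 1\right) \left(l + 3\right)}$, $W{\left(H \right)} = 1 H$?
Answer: $- \frac{1245473}{2717} \approx -458.4$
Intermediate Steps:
$W{\left(H \right)} = H$
$s{\left(a,l \right)} = 2 - \frac{5}{l} - \frac{1}{13 \left(-1 + a\right) \left(3 + l\right)}$ ($s{\left(a,l \right)} = 2 - \left(\frac{5}{l} + \frac{1}{\left(5 + 8\right) \left(a - 1\right) \left(l + 3\right)}\right) = 2 - \left(\frac{5}{l} + \frac{1}{13 \left(-1 + a\right) \left(3 + l\right)}\right) = 2 - \frac{5}{l} - \frac{1}{13 \left(-1 + a\right) \left(3 + l\right)}$)
$-448 + s{\left(2,19 \right)} W{\left(-6 \right)} = -448 + \frac{15 - 30 - 2 \cdot 19^{2} - \frac{266}{13} + 2 \cdot 19 + 2 \cdot 2 \cdot 19^{2}}{19 \left(-3 - 19 + 3 \cdot 2 + 2 \cdot 19\right)} \left(-6\right) = -448 + \frac{15 - 30 - 722 - \frac{266}{13} + 38 + 2 \cdot 2 \cdot 361}{19 \left(-3 - 19 + 6 + 38\right)} \left(-6\right) = -448 + \frac{15 - 30 - 722 - \frac{266}{13} + 38 + 1444}{19 \cdot 22} \left(-6\right) = -448 + \frac{1}{19} \cdot \frac{1}{22} \cdot \frac{9419}{13} \left(-6\right) = -448 + \frac{9419}{5434} \left(-6\right) = -448 - \frac{28257}{2717} = - \frac{1245473}{2717}$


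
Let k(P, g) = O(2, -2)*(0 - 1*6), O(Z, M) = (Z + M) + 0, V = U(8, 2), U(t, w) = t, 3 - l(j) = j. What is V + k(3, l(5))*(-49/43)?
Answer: 8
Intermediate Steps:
l(j) = 3 - j
V = 8
O(Z, M) = M + Z (O(Z, M) = (M + Z) + 0 = M + Z)
k(P, g) = 0 (k(P, g) = (-2 + 2)*(0 - 1*6) = 0*(0 - 6) = 0*(-6) = 0)
V + k(3, l(5))*(-49/43) = 8 + 0*(-49/43) = 8 + 0 = 8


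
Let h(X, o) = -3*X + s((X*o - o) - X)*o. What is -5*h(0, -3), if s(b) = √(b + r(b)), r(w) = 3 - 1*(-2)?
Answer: 30*√2 ≈ 42.426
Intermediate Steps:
r(w) = 5 (r(w) = 3 + 2 = 5)
s(b) = √(5 + b) (s(b) = √(b + 5) = √(5 + b))
h(X, o) = -3*X + o*√(5 - X - o + X*o) (h(X, o) = -3*X + √(5 + ((X*o - o) - X))*o = -3*X + √(5 + ((-o + X*o) - X))*o = -3*X + √(5 + (-X - o + X*o))*o = -3*X + √(5 - X - o + X*o)*o = -3*X + o*√(5 - X - o + X*o))
-5*h(0, -3) = -5*(-3*0 - 3*√(5 - 1*0 - 1*(-3) + 0*(-3))) = -5*(0 - 3*√(5 + 0 + 3 + 0)) = -5*(0 - 6*√2) = -(-30)*√2 = 30*√2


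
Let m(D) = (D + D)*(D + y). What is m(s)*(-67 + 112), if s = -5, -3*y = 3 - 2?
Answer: 2400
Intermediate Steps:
y = -⅓ (y = -(3 - 2)/3 = -⅓*1 = -⅓ ≈ -0.33333)
m(D) = 2*D*(-⅓ + D) (m(D) = (D + D)*(D - ⅓) = (2*D)*(-⅓ + D) = 2*D*(-⅓ + D))
m(s)*(-67 + 112) = ((⅔)*(-5)*(-1 + 3*(-5)))*(-67 + 112) = ((⅔)*(-5)*(-1 - 15))*45 = ((⅔)*(-5)*(-16))*45 = (160/3)*45 = 2400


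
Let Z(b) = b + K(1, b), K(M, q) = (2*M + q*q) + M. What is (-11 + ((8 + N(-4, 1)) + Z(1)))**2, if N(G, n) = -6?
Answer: 16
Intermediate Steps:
K(M, q) = q**2 + 3*M (K(M, q) = (2*M + q**2) + M = (q**2 + 2*M) + M = q**2 + 3*M)
Z(b) = 3 + b + b**2 (Z(b) = b + (b**2 + 3*1) = b + (b**2 + 3) = b + (3 + b**2) = 3 + b + b**2)
(-11 + ((8 + N(-4, 1)) + Z(1)))**2 = (-11 + ((8 - 6) + (3 + 1 + 1**2)))**2 = (-11 + (2 + (3 + 1 + 1)))**2 = (-11 + (2 + 5))**2 = (-11 + 7)**2 = (-4)**2 = 16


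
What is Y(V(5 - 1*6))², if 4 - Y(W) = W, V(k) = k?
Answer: 25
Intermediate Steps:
Y(W) = 4 - W
Y(V(5 - 1*6))² = (4 - (5 - 1*6))² = (4 - (5 - 6))² = (4 - 1*(-1))² = (4 + 1)² = 5² = 25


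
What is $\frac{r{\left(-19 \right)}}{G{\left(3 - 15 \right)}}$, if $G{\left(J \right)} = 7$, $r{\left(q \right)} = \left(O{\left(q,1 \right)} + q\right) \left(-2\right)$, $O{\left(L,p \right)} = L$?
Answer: $\frac{76}{7} \approx 10.857$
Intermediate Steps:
$r{\left(q \right)} = - 4 q$ ($r{\left(q \right)} = \left(q + q\right) \left(-2\right) = 2 q \left(-2\right) = - 4 q$)
$\frac{r{\left(-19 \right)}}{G{\left(3 - 15 \right)}} = \frac{\left(-4\right) \left(-19\right)}{7} = 76 \cdot \frac{1}{7} = \frac{76}{7}$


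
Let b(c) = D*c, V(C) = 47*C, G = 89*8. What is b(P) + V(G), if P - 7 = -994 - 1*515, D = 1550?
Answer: -2294636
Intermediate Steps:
G = 712
P = -1502 (P = 7 + (-994 - 1*515) = 7 + (-994 - 515) = 7 - 1509 = -1502)
b(c) = 1550*c
b(P) + V(G) = 1550*(-1502) + 47*712 = -2328100 + 33464 = -2294636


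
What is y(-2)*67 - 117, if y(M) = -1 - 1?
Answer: -251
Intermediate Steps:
y(M) = -2
y(-2)*67 - 117 = -2*67 - 117 = -134 - 117 = -251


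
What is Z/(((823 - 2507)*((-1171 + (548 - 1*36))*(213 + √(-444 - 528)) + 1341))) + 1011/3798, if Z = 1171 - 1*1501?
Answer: 155672547729947/584814441264816 + 108735*I*√3/923877474352 ≈ 0.26619 + 2.0385e-7*I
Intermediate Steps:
Z = -330 (Z = 1171 - 1501 = -330)
Z/(((823 - 2507)*((-1171 + (548 - 1*36))*(213 + √(-444 - 528)) + 1341))) + 1011/3798 = -330*1/((823 - 2507)*((-1171 + (548 - 1*36))*(213 + √(-444 - 528)) + 1341)) + 1011/3798 = -330*(-1/(1684*((-1171 + (548 - 36))*(213 + √(-972)) + 1341))) + 1011*(1/3798) = -330*(-1/(1684*((-1171 + 512)*(213 + 18*I*√3) + 1341))) + 337/1266 = -330*(-1/(1684*(-659*(213 + 18*I*√3) + 1341))) + 337/1266 = -330*(-1/(1684*((-140367 - 11862*I*√3) + 1341))) + 337/1266 = -330*(-1/(1684*(-139026 - 11862*I*√3))) + 337/1266 = -330/(234119784 + 19975608*I*√3) + 337/1266 = 337/1266 - 330/(234119784 + 19975608*I*√3)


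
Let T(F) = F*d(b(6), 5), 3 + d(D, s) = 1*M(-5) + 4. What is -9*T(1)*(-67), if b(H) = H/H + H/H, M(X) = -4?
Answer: -1809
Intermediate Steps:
b(H) = 2 (b(H) = 1 + 1 = 2)
d(D, s) = -3 (d(D, s) = -3 + (1*(-4) + 4) = -3 + (-4 + 4) = -3 + 0 = -3)
T(F) = -3*F (T(F) = F*(-3) = -3*F)
-9*T(1)*(-67) = -(-27)*(-67) = -9*(-3)*(-67) = 27*(-67) = -1809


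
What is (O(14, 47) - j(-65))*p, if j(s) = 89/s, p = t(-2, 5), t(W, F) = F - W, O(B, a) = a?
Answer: 22008/65 ≈ 338.58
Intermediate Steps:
p = 7 (p = 5 - 1*(-2) = 5 + 2 = 7)
(O(14, 47) - j(-65))*p = (47 - 89/(-65))*7 = (47 - 89*(-1)/65)*7 = (47 - 1*(-89/65))*7 = (47 + 89/65)*7 = (3144/65)*7 = 22008/65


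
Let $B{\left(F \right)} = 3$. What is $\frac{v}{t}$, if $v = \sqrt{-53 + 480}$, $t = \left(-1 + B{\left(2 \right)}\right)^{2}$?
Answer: $\frac{\sqrt{427}}{4} \approx 5.166$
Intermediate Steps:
$t = 4$ ($t = \left(-1 + 3\right)^{2} = 2^{2} = 4$)
$v = \sqrt{427} \approx 20.664$
$\frac{v}{t} = \frac{\sqrt{427}}{4}$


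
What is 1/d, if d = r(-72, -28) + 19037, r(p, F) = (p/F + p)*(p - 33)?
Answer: 1/26327 ≈ 3.7984e-5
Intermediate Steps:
r(p, F) = (-33 + p)*(p + p/F) (r(p, F) = (p + p/F)*(-33 + p) = (-33 + p)*(p + p/F))
d = 26327 (d = -72*(-33 - 72 - 28*(-33 - 72))/(-28) + 19037 = -72*(-1/28)*(-33 - 72 - 28*(-105)) + 19037 = -72*(-1/28)*(-33 - 72 + 2940) + 19037 = -72*(-1/28)*2835 + 19037 = 7290 + 19037 = 26327)
1/d = 1/26327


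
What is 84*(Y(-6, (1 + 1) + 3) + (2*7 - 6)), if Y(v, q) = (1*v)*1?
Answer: 168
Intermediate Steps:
Y(v, q) = v (Y(v, q) = v*1 = v)
84*(Y(-6, (1 + 1) + 3) + (2*7 - 6)) = 84*(-6 + (2*7 - 6)) = 84*(-6 + (14 - 6)) = 84*(-6 + 8) = 84*2 = 168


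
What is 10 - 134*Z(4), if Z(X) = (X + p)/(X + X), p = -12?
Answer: 144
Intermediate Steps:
Z(X) = (-12 + X)/(2*X) (Z(X) = (X - 12)/(X + X) = (-12 + X)/((2*X)) = (-12 + X)*(1/(2*X)) = (-12 + X)/(2*X))
10 - 134*Z(4) = 10 - 67*(-12 + 4)/4 = 10 - 67*(-8)/4 = 10 - 134*(-1) = 10 + 134 = 144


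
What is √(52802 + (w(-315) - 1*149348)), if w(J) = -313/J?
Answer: I*√1064408695/105 ≈ 310.72*I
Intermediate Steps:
√(52802 + (w(-315) - 1*149348)) = √(52802 + (-313/(-315) - 1*149348)) = √(52802 + (-313*(-1/315) - 149348)) = √(52802 + (313/315 - 149348)) = √(52802 - 47044307/315) = √(-30411677/315) = I*√1064408695/105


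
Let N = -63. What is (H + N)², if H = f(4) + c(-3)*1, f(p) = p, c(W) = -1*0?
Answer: 3481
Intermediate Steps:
c(W) = 0
H = 4 (H = 4 + 0*1 = 4 + 0 = 4)
(H + N)² = (4 - 63)² = (-59)² = 3481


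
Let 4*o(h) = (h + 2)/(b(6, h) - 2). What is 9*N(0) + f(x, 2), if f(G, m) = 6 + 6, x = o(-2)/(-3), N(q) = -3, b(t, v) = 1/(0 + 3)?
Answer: -15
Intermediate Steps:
b(t, v) = 1/3
o(h) = -3/10 - 3*h/20 (o(h) = ((h + 2)/(1/3 - 2))/4 = ((2 + h)/(-5/3))/4 = ((2 + h)*(-3/5))/4 = (-6/5 - 3*h/5)/4 = -3/10 - 3*h/20)
x = 0 (x = (-3/10 - 3/20*(-2))/(-3) = (-3/10 + 3/10)*(-1/3) = 0*(-1/3) = 0)
f(G, m) = 12
9*N(0) + f(x, 2) = 9*(-3) + 12 = -27 + 12 = -15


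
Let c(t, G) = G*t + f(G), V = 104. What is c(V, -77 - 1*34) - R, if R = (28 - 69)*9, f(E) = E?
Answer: -11286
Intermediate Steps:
R = -369 (R = -41*9 = -369)
c(t, G) = G + G*t (c(t, G) = G*t + G = G + G*t)
c(V, -77 - 1*34) - R = (-77 - 1*34)*(1 + 104) - 1*(-369) = (-77 - 34)*105 + 369 = -111*105 + 369 = -11655 + 369 = -11286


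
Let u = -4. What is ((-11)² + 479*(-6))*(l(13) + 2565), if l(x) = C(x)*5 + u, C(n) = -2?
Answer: -7022903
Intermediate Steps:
l(x) = -14 (l(x) = -2*5 - 4 = -10 - 4 = -14)
((-11)² + 479*(-6))*(l(13) + 2565) = ((-11)² + 479*(-6))*(-14 + 2565) = (121 - 2874)*2551 = -2753*2551 = -7022903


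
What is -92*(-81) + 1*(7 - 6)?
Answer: 7453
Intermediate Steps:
-92*(-81) + 1*(7 - 6) = 7452 + 1*1 = 7452 + 1 = 7453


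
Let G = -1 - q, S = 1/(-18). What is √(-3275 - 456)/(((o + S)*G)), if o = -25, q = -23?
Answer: -9*I*√3731/4961 ≈ -0.11081*I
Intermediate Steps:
S = -1/18 ≈ -0.055556
G = 22 (G = -1 - 1*(-23) = -1 + 23 = 22)
√(-3275 - 456)/(((o + S)*G)) = √(-3275 - 456)/(((-25 - 1/18)*22)) = √(-3731)/((-451/18*22)) = (I*√3731)/(-4961/9) = (I*√3731)*(-9/4961) = -9*I*√3731/4961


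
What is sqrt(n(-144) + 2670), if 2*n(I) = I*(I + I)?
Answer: sqrt(23406) ≈ 152.99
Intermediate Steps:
n(I) = I**2 (n(I) = (I*(I + I))/2 = (I*(2*I))/2 = (2*I**2)/2 = I**2)
sqrt(n(-144) + 2670) = sqrt((-144)**2 + 2670) = sqrt(20736 + 2670) = sqrt(23406)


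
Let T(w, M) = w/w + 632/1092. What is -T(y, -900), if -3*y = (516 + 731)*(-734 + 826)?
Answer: -431/273 ≈ -1.5788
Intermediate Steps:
y = -114724/3 (y = -(516 + 731)*(-734 + 826)/3 = -1247*92/3 = -1/3*114724 = -114724/3 ≈ -38241.)
T(w, M) = 431/273 (T(w, M) = 1 + 632*(1/1092) = 1 + 158/273 = 431/273)
-T(y, -900) = -1*431/273 = -431/273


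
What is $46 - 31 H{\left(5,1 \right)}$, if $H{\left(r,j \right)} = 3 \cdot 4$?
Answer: $-326$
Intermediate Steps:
$H{\left(r,j \right)} = 12$
$46 - 31 H{\left(5,1 \right)} = 46 - 372 = -326$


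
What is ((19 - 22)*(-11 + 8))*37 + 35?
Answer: 368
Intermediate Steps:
((19 - 22)*(-11 + 8))*37 + 35 = -3*(-3)*37 + 35 = 9*37 + 35 = 333 + 35 = 368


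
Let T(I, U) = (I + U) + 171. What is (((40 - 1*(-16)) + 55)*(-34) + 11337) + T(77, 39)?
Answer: 7850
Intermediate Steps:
T(I, U) = 171 + I + U
(((40 - 1*(-16)) + 55)*(-34) + 11337) + T(77, 39) = (((40 - 1*(-16)) + 55)*(-34) + 11337) + (171 + 77 + 39) = (((40 + 16) + 55)*(-34) + 11337) + 287 = ((56 + 55)*(-34) + 11337) + 287 = (111*(-34) + 11337) + 287 = (-3774 + 11337) + 287 = 7563 + 287 = 7850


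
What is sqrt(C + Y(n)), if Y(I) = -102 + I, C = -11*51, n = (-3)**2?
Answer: I*sqrt(654) ≈ 25.573*I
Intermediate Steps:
n = 9
C = -561
sqrt(C + Y(n)) = sqrt(-561 + (-102 + 9)) = sqrt(-561 - 93) = sqrt(-654) = I*sqrt(654)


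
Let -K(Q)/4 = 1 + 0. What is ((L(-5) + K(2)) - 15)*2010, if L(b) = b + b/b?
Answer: -46230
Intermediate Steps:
L(b) = 1 + b (L(b) = b + 1 = 1 + b)
K(Q) = -4 (K(Q) = -4*(1 + 0) = -4*1 = -4)
((L(-5) + K(2)) - 15)*2010 = (((1 - 5) - 4) - 15)*2010 = ((-4 - 4) - 15)*2010 = (-8 - 15)*2010 = -23*2010 = -46230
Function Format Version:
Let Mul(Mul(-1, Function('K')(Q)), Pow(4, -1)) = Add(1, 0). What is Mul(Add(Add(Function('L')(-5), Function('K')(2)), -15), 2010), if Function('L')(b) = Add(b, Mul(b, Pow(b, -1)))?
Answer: -46230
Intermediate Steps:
Function('L')(b) = Add(1, b) (Function('L')(b) = Add(b, 1) = Add(1, b))
Function('K')(Q) = -4 (Function('K')(Q) = Mul(-4, Add(1, 0)) = Mul(-4, 1) = -4)
Mul(Add(Add(Function('L')(-5), Function('K')(2)), -15), 2010) = Mul(Add(Add(Add(1, -5), -4), -15), 2010) = Mul(Add(Add(-4, -4), -15), 2010) = Mul(Add(-8, -15), 2010) = Mul(-23, 2010) = -46230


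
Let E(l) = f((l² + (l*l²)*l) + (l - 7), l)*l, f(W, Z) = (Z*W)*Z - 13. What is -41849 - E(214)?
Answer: -20554453744188003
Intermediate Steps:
f(W, Z) = -13 + W*Z² (f(W, Z) = (W*Z)*Z - 13 = W*Z² - 13 = -13 + W*Z²)
E(l) = l*(-13 + l²*(-7 + l + l² + l⁴)) (E(l) = (-13 + ((l² + (l*l²)*l) + (l - 7))*l²)*l = (-13 + ((l² + l³*l) + (-7 + l))*l²)*l = (-13 + ((l² + l⁴) + (-7 + l))*l²)*l = (-13 + (-7 + l + l² + l⁴)*l²)*l = (-13 + l²*(-7 + l + l² + l⁴))*l = l*(-13 + l²*(-7 + l + l² + l⁴)))
-41849 - E(214) = -41849 - 214*(-13 + 214²*(-7 + 214 + 214² + 214⁴)) = -41849 - 214*(-13 + 45796*(-7 + 214 + 45796 + 2097273616)) = -41849 - 214*(-13 + 45796*2097319619) = -41849 - 214*(-13 + 96048849271724) = -41849 - 214*96048849271711 = -41849 - 1*20554453744146154 = -41849 - 20554453744146154 = -20554453744188003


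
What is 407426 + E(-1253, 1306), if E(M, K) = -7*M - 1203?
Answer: 414994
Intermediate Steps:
E(M, K) = -1203 - 7*M
407426 + E(-1253, 1306) = 407426 + (-1203 - 7*(-1253)) = 407426 + (-1203 + 8771) = 407426 + 7568 = 414994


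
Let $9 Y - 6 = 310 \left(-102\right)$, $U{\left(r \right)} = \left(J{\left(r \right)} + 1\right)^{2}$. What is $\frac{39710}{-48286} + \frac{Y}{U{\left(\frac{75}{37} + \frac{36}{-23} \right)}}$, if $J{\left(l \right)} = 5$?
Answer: $- \frac{128281637}{1303722} \approx -98.396$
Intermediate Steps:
$U{\left(r \right)} = 36$ ($U{\left(r \right)} = \left(5 + 1\right)^{2} = 6^{2} = 36$)
$Y = - \frac{10538}{3}$ ($Y = \frac{2}{3} + \frac{310 \left(-102\right)}{9} = \frac{2}{3} + \frac{1}{9} \left(-31620\right) = \frac{2}{3} - \frac{10540}{3} = - \frac{10538}{3} \approx -3512.7$)
$\frac{39710}{-48286} + \frac{Y}{U{\left(\frac{75}{37} + \frac{36}{-23} \right)}} = \frac{39710}{-48286} - \frac{10538}{3 \cdot 36} = 39710 \left(- \frac{1}{48286}\right) - \frac{5269}{54} = - \frac{19855}{24143} - \frac{5269}{54} = - \frac{128281637}{1303722}$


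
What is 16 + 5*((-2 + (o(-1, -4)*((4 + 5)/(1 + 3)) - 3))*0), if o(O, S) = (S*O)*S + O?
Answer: 16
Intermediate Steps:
o(O, S) = O + O*S**2 (o(O, S) = (O*S)*S + O = O*S**2 + O = O + O*S**2)
16 + 5*((-2 + (o(-1, -4)*((4 + 5)/(1 + 3)) - 3))*0) = 16 + 5*((-2 + ((-(1 + (-4)**2))*((4 + 5)/(1 + 3)) - 3))*0) = 16 + 5*((-2 + ((-(1 + 16))*(9/4) - 3))*0) = 16 + 5*((-2 + ((-1*17)*(9*(1/4)) - 3))*0) = 16 + 5*((-2 + (-17*9/4 - 3))*0) = 16 + 5*((-2 + (-153/4 - 3))*0) = 16 + 5*((-2 - 165/4)*0) = 16 + 5*(-173/4*0) = 16 + 5*0 = 16 + 0 = 16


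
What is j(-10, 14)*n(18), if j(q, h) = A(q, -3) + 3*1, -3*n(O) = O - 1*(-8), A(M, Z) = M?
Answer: 182/3 ≈ 60.667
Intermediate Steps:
n(O) = -8/3 - O/3 (n(O) = -(O - 1*(-8))/3 = -(O + 8)/3 = -(8 + O)/3 = -8/3 - O/3)
j(q, h) = 3 + q (j(q, h) = q + 3*1 = q + 3 = 3 + q)
j(-10, 14)*n(18) = (3 - 10)*(-8/3 - ⅓*18) = -7*(-8/3 - 6) = -7*(-26/3) = 182/3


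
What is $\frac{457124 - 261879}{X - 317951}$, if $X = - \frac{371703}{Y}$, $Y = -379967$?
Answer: $- \frac{74186656915}{120810515914} \approx -0.61407$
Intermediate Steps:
$X = \frac{371703}{379967}$ ($X = - \frac{371703}{-379967} = \left(-371703\right) \left(- \frac{1}{379967}\right) = \frac{371703}{379967} \approx 0.97825$)
$\frac{457124 - 261879}{X - 317951} = \frac{457124 - 261879}{\frac{371703}{379967} - 317951} = \frac{195245}{- \frac{120810515914}{379967}} = 195245 \left(- \frac{379967}{120810515914}\right) = - \frac{74186656915}{120810515914}$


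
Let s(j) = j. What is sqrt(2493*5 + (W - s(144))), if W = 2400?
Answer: sqrt(14721) ≈ 121.33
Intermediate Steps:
sqrt(2493*5 + (W - s(144))) = sqrt(2493*5 + (2400 - 1*144)) = sqrt(12465 + (2400 - 144)) = sqrt(12465 + 2256) = sqrt(14721)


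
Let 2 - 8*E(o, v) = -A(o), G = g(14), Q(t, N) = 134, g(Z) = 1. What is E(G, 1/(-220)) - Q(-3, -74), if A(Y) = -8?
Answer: -539/4 ≈ -134.75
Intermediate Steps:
G = 1
E(o, v) = -¾ (E(o, v) = ¼ - (-1)*(-8)/8 = ¼ - ⅛*8 = ¼ - 1 = -¾)
E(G, 1/(-220)) - Q(-3, -74) = -¾ - 1*134 = -¾ - 134 = -539/4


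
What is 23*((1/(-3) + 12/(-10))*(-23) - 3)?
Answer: 11132/15 ≈ 742.13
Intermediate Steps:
23*((1/(-3) + 12/(-10))*(-23) - 3) = 23*((1*(-1/3) + 12*(-1/10))*(-23) - 3) = 23*((-1/3 - 6/5)*(-23) - 3) = 23*(-23/15*(-23) - 3) = 23*(529/15 - 3) = 23*(484/15) = 11132/15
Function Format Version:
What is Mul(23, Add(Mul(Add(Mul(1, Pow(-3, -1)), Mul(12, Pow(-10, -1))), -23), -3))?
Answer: Rational(11132, 15) ≈ 742.13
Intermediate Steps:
Mul(23, Add(Mul(Add(Mul(1, Pow(-3, -1)), Mul(12, Pow(-10, -1))), -23), -3)) = Mul(23, Add(Mul(Add(Mul(1, Rational(-1, 3)), Mul(12, Rational(-1, 10))), -23), -3)) = Mul(23, Add(Mul(Add(Rational(-1, 3), Rational(-6, 5)), -23), -3)) = Mul(23, Add(Mul(Rational(-23, 15), -23), -3)) = Mul(23, Add(Rational(529, 15), -3)) = Mul(23, Rational(484, 15)) = Rational(11132, 15)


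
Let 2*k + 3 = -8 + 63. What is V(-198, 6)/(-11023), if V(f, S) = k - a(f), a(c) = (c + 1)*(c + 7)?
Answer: 37601/11023 ≈ 3.4111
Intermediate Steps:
a(c) = (1 + c)*(7 + c)
k = 26 (k = -3/2 + (-8 + 63)/2 = -3/2 + (1/2)*55 = -3/2 + 55/2 = 26)
V(f, S) = 19 - f**2 - 8*f (V(f, S) = 26 - (7 + f**2 + 8*f) = 26 + (-7 - f**2 - 8*f) = 19 - f**2 - 8*f)
V(-198, 6)/(-11023) = (19 - 1*(-198)**2 - 8*(-198))/(-11023) = (19 - 1*39204 + 1584)*(-1/11023) = (19 - 39204 + 1584)*(-1/11023) = -37601*(-1/11023) = 37601/11023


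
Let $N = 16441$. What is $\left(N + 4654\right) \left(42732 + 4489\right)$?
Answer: $996126995$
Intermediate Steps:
$\left(N + 4654\right) \left(42732 + 4489\right) = \left(16441 + 4654\right) \left(42732 + 4489\right) = 21095 \cdot 47221 = 996126995$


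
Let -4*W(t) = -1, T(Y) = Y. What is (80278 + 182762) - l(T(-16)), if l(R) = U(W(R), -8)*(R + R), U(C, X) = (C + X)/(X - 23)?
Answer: 263048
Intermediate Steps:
W(t) = ¼ (W(t) = -¼*(-1) = ¼)
U(C, X) = (C + X)/(-23 + X)
l(R) = R/2 (l(R) = ((¼ - 8)/(-23 - 8))*(R + R) = (-31/4/(-31))*(2*R) = (-1/31*(-31/4))*(2*R) = (2*R)/4 = R/2)
(80278 + 182762) - l(T(-16)) = (80278 + 182762) - (-16)/2 = 263040 - 1*(-8) = 263040 + 8 = 263048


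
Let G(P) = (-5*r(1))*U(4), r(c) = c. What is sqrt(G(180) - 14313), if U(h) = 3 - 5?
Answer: I*sqrt(14303) ≈ 119.6*I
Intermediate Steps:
U(h) = -2
G(P) = 10 (G(P) = -5*1*(-2) = -5*(-2) = 10)
sqrt(G(180) - 14313) = sqrt(10 - 14313) = sqrt(-14303) = I*sqrt(14303)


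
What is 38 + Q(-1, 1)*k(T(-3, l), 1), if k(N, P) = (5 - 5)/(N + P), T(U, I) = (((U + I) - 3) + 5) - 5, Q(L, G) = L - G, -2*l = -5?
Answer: 38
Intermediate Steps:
l = 5/2 (l = -1/2*(-5) = 5/2 ≈ 2.5000)
T(U, I) = -3 + I + U (T(U, I) = (((I + U) - 3) + 5) - 5 = ((-3 + I + U) + 5) - 5 = (2 + I + U) - 5 = -3 + I + U)
k(N, P) = 0 (k(N, P) = 0/(N + P) = 0)
38 + Q(-1, 1)*k(T(-3, l), 1) = 38 + (-1 - 1*1)*0 = 38 + (-1 - 1)*0 = 38 - 2*0 = 38 + 0 = 38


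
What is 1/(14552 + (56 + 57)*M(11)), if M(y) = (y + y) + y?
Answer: 1/18281 ≈ 5.4702e-5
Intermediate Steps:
M(y) = 3*y (M(y) = 2*y + y = 3*y)
1/(14552 + (56 + 57)*M(11)) = 1/(14552 + (56 + 57)*(3*11)) = 1/(14552 + 113*33) = 1/(14552 + 3729) = 1/18281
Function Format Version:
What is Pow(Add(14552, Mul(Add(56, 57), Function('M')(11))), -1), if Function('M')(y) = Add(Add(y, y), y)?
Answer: Rational(1, 18281) ≈ 5.4702e-5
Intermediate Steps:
Function('M')(y) = Mul(3, y) (Function('M')(y) = Add(Mul(2, y), y) = Mul(3, y))
Pow(Add(14552, Mul(Add(56, 57), Function('M')(11))), -1) = Pow(Add(14552, Mul(Add(56, 57), Mul(3, 11))), -1) = Pow(Add(14552, Mul(113, 33)), -1) = Pow(Add(14552, 3729), -1) = Pow(18281, -1) = Rational(1, 18281)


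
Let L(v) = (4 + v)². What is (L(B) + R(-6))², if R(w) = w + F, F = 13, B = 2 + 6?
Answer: 22801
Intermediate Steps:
B = 8
R(w) = 13 + w (R(w) = w + 13 = 13 + w)
(L(B) + R(-6))² = ((4 + 8)² + (13 - 6))² = (12² + 7)² = (144 + 7)² = 151² = 22801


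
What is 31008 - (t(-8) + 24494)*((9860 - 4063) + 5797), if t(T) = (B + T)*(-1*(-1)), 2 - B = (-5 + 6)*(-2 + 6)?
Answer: -283836488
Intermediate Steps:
B = -2 (B = 2 - (-5 + 6)*(-2 + 6) = 2 - 4 = -2)
t(T) = -2 + T (t(T) = (-2 + T)*(-1*(-1)) = (-2 + T)*1 = -2 + T)
31008 - (t(-8) + 24494)*((9860 - 4063) + 5797) = 31008 - ((-2 - 8) + 24494)*((9860 - 4063) + 5797) = 31008 - (-10 + 24494)*(5797 + 5797) = 31008 - 24484*11594 = 31008 - 1*283867496 = 31008 - 283867496 = -283836488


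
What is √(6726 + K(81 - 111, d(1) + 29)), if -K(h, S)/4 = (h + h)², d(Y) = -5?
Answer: I*√7674 ≈ 87.601*I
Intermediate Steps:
K(h, S) = -16*h² (K(h, S) = -4*(h + h)² = -4*4*h² = -16*h²)
√(6726 + K(81 - 111, d(1) + 29)) = √(6726 - 16*(81 - 111)²) = √(6726 - 16*(-30)²) = √(6726 - 16*900) = √(6726 - 14400) = √(-7674) = I*√7674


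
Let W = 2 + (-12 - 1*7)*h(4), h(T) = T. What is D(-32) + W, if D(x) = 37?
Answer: -37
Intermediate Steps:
W = -74 (W = 2 + (-12 - 1*7)*4 = 2 + (-12 - 7)*4 = 2 - 19*4 = 2 - 76 = -74)
D(-32) + W = 37 - 74 = -37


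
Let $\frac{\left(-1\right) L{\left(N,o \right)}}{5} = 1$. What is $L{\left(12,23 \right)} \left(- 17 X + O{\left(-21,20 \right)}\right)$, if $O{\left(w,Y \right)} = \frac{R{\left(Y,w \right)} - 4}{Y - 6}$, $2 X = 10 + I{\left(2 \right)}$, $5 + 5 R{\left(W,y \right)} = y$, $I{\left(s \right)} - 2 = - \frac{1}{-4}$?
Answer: $\frac{29339}{56} \approx 523.91$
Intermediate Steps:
$I{\left(s \right)} = \frac{9}{4}$ ($I{\left(s \right)} = 2 - \frac{1}{-4} = 2 - - \frac{1}{4} = 2 + \frac{1}{4} = \frac{9}{4}$)
$R{\left(W,y \right)} = -1 + \frac{y}{5}$
$L{\left(N,o \right)} = -5$ ($L{\left(N,o \right)} = \left(-5\right) 1 = -5$)
$X = \frac{49}{8}$ ($X = \frac{10 + \frac{9}{4}}{2} = \frac{1}{2} \cdot \frac{49}{4} = \frac{49}{8} \approx 6.125$)
$O{\left(w,Y \right)} = \frac{-5 + \frac{w}{5}}{-6 + Y}$ ($O{\left(w,Y \right)} = \frac{\left(-1 + \frac{w}{5}\right) - 4}{Y - 6} = \frac{-5 + \frac{w}{5}}{-6 + Y}$)
$L{\left(12,23 \right)} \left(- 17 X + O{\left(-21,20 \right)}\right) = - 5 \left(\left(-17\right) \frac{49}{8} + \frac{-25 - 21}{5 \left(-6 + 20\right)}\right) = - 5 \left(- \frac{833}{8} + \frac{1}{5} \cdot \frac{1}{14} \left(-46\right)\right) = - 5 \left(- \frac{833}{8} - \frac{23}{35}\right) = \left(-5\right) \left(- \frac{29339}{280}\right) = \frac{29339}{56}$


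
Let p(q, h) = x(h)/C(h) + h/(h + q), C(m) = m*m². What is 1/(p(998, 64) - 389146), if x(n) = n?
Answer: -2174976/846383078893 ≈ -2.5697e-6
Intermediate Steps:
C(m) = m³
p(q, h) = h⁻² + h/(h + q) (p(q, h) = h/(h³) + h/(h + q) = h/h³ + h/(h + q) = h⁻² + h/(h + q))
1/(p(998, 64) - 389146) = 1/((64 + 998 + 64³)/(64²*(64 + 998)) - 389146) = 1/((1/4096)*(64 + 998 + 262144)/1062 - 389146) = 1/((1/4096)*(1/1062)*263206 - 389146) = 1/(131603/2174976 - 389146) = 1/(-846383078893/2174976) = -2174976/846383078893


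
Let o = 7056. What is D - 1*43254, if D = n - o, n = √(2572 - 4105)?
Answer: -50310 + I*√1533 ≈ -50310.0 + 39.154*I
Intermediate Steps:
n = I*√1533 (n = √(-1533) = I*√1533 ≈ 39.154*I)
D = -7056 + I*√1533 (D = I*√1533 - 1*7056 = I*√1533 - 7056 = -7056 + I*√1533 ≈ -7056.0 + 39.154*I)
D - 1*43254 = (-7056 + I*√1533) - 1*43254 = (-7056 + I*√1533) - 43254 = -50310 + I*√1533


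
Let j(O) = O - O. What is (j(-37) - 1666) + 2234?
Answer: 568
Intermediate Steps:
j(O) = 0
(j(-37) - 1666) + 2234 = (0 - 1666) + 2234 = -1666 + 2234 = 568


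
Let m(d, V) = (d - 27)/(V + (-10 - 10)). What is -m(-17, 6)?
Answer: -22/7 ≈ -3.1429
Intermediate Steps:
m(d, V) = (-27 + d)/(-20 + V) (m(d, V) = (-27 + d)/(V - 20) = (-27 + d)/(-20 + V))
-m(-17, 6) = -(-27 - 17)/(-20 + 6) = -(-44)/(-14) = -(-1)*(-44)/14 = -1*22/7 = -22/7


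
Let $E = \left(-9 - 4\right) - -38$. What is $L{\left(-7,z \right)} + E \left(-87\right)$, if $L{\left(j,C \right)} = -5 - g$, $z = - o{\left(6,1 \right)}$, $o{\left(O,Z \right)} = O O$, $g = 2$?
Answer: $-2182$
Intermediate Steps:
$o{\left(O,Z \right)} = O^{2}$
$z = -36$ ($z = - 6^{2} = \left(-1\right) 36 = -36$)
$L{\left(j,C \right)} = -7$ ($L{\left(j,C \right)} = -5 - 2 = -7$)
$E = 25$ ($E = -13 + 38 = 25$)
$L{\left(-7,z \right)} + E \left(-87\right) = -7 + 25 \left(-87\right) = -7 - 2175 = -2182$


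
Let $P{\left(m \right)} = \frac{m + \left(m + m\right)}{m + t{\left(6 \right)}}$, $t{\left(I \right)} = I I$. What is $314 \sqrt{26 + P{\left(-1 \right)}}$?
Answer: $\frac{314 \sqrt{31745}}{35} \approx 1598.5$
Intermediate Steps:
$t{\left(I \right)} = I^{2}$
$P{\left(m \right)} = \frac{3 m}{36 + m}$ ($P{\left(m \right)} = \frac{m + \left(m + m\right)}{m + 6^{2}} = \frac{m + 2 m}{m + 36} = \frac{3 m}{36 + m}$)
$314 \sqrt{26 + P{\left(-1 \right)}} = 314 \sqrt{26 + 3 \left(-1\right) \frac{1}{36 - 1}} = 314 \sqrt{26 + 3 \left(-1\right) \frac{1}{35}} = 314 \sqrt{26 - \frac{3}{35}} = 314 \sqrt{\frac{907}{35}} = 314 \frac{\sqrt{31745}}{35} = \frac{314 \sqrt{31745}}{35}$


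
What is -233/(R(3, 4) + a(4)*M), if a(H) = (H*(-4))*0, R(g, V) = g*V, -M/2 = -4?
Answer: -233/12 ≈ -19.417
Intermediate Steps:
M = 8 (M = -2*(-4) = 8)
R(g, V) = V*g
a(H) = 0 (a(H) = -4*H*0 = 0)
-233/(R(3, 4) + a(4)*M) = -233/(4*3 + 0*8) = -233/(12 + 0) = -233/12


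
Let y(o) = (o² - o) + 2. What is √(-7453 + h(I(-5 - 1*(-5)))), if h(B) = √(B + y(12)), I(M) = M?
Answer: √(-7453 + √134) ≈ 86.264*I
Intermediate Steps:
y(o) = 2 + o² - o
h(B) = √(134 + B) (h(B) = √(B + (2 + 12² - 1*12)) = √(B + (2 + 144 - 12)) = √(B + 134) = √(134 + B))
√(-7453 + h(I(-5 - 1*(-5)))) = √(-7453 + √(134 + (-5 - 1*(-5)))) = √(-7453 + √(134 + (-5 + 5))) = √(-7453 + √(134 + 0)) = √(-7453 + √134)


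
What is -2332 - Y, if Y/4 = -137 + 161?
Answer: -2428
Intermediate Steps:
Y = 96 (Y = 4*(-137 + 161) = 4*24 = 96)
-2332 - Y = -2332 - 1*96 = -2332 - 96 = -2428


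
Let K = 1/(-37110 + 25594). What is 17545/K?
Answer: -202048220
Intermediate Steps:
K = -1/11516 (K = 1/(-11516) = -1/11516 ≈ -8.6836e-5)
17545/K = 17545/(-1/11516) = 17545*(-11516) = -202048220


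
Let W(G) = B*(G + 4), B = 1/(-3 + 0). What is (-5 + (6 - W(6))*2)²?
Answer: 1681/9 ≈ 186.78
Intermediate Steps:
B = -⅓ (B = 1/(-3) = -⅓ ≈ -0.33333)
W(G) = -4/3 - G/3 (W(G) = -(G + 4)/3 = -(4 + G)/3 = -4/3 - G/3)
(-5 + (6 - W(6))*2)² = (-5 + (6 - (-4/3 - ⅓*6))*2)² = (-5 + (6 - (-4/3 - 2))*2)² = (-5 + (6 - 1*(-10/3))*2)² = (-5 + (6 + 10/3)*2)² = (-5 + (28/3)*2)² = (-5 + 56/3)² = (41/3)² = 1681/9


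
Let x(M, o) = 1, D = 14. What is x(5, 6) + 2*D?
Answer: 29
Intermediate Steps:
x(5, 6) + 2*D = 1 + 2*14 = 1 + 28 = 29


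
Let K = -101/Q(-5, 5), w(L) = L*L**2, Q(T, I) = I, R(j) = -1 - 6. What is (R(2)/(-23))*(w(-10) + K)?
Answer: -35707/115 ≈ -310.50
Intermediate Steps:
R(j) = -7
w(L) = L**3
K = -101/5 ≈ -20.200
(R(2)/(-23))*(w(-10) + K) = (-7/(-23))*((-10)**3 - 101/5) = (-7*(-1/23))*(-1000 - 101/5) = (7/23)*(-5101/5) = -35707/115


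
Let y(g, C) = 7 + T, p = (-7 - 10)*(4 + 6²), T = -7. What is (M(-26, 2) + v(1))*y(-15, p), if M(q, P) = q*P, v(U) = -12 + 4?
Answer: 0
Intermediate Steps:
v(U) = -8
p = -680 (p = -17*(4 + 36) = -17*40 = -680)
y(g, C) = 0 (y(g, C) = 7 - 7 = 0)
M(q, P) = P*q
(M(-26, 2) + v(1))*y(-15, p) = (2*(-26) - 8)*0 = (-52 - 8)*0 = -60*0 = 0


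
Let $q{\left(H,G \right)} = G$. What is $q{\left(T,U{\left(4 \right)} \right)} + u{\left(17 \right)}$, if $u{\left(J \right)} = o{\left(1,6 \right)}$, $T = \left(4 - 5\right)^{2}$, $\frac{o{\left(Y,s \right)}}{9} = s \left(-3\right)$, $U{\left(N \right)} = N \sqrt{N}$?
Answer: $-154$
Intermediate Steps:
$U{\left(N \right)} = N^{\frac{3}{2}}$
$o{\left(Y,s \right)} = - 27 s$ ($o{\left(Y,s \right)} = 9 s \left(-3\right) = 9 \left(- 3 s\right) = - 27 s$)
$T = 1$ ($T = \left(-1\right)^{2} = 1$)
$u{\left(J \right)} = -162$ ($u{\left(J \right)} = \left(-27\right) 6 = -162$)
$q{\left(T,U{\left(4 \right)} \right)} + u{\left(17 \right)} = 4^{\frac{3}{2}} - 162 = 8 - 162 = -154$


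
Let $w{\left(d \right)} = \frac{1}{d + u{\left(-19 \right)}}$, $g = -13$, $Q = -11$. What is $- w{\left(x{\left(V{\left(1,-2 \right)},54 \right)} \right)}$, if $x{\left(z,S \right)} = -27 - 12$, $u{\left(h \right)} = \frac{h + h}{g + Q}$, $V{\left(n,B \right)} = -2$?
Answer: $\frac{12}{449} \approx 0.026726$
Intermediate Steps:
$u{\left(h \right)} = - \frac{h}{12}$ ($u{\left(h \right)} = \frac{h + h}{-13 - 11} = \frac{2 h}{-24} = 2 h \left(- \frac{1}{24}\right) = - \frac{h}{12}$)
$x{\left(z,S \right)} = -39$ ($x{\left(z,S \right)} = -27 - 12 = -39$)
$w{\left(d \right)} = \frac{1}{\frac{19}{12} + d}$ ($w{\left(d \right)} = \frac{1}{d - - \frac{19}{12}} = \frac{1}{d + \frac{19}{12}} = \frac{1}{\frac{19}{12} + d}$)
$- w{\left(x{\left(V{\left(1,-2 \right)},54 \right)} \right)} = - \frac{12}{19 + 12 \left(-39\right)} = - \frac{12}{19 - 468} = - \frac{12}{-449} = - \frac{12 \left(-1\right)}{449} = \left(-1\right) \left(- \frac{12}{449}\right) = \frac{12}{449}$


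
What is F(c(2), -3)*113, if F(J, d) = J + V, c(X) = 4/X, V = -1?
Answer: 113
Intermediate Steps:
F(J, d) = -1 + J (F(J, d) = J - 1 = -1 + J)
F(c(2), -3)*113 = (-1 + 4/2)*113 = (-1 + 4*(1/2))*113 = (-1 + 2)*113 = 1*113 = 113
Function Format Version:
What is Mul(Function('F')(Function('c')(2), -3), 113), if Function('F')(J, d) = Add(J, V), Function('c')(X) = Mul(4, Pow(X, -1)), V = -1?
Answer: 113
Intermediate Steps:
Function('F')(J, d) = Add(-1, J) (Function('F')(J, d) = Add(J, -1) = Add(-1, J))
Mul(Function('F')(Function('c')(2), -3), 113) = Mul(Add(-1, Mul(4, Pow(2, -1))), 113) = Mul(Add(-1, Mul(4, Rational(1, 2))), 113) = Mul(Add(-1, 2), 113) = Mul(1, 113) = 113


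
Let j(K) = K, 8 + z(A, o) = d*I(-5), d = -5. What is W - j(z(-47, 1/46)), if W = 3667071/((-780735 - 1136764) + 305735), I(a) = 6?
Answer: 57579961/1611764 ≈ 35.725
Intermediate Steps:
z(A, o) = -38 (z(A, o) = -8 - 5*6 = -8 - 30 = -38)
W = -3667071/1611764 (W = 3667071/(-1917499 + 305735) = 3667071/(-1611764) = 3667071*(-1/1611764) = -3667071/1611764 ≈ -2.2752)
W - j(z(-47, 1/46)) = -3667071/1611764 - 1*(-38) = -3667071/1611764 + 38 = 57579961/1611764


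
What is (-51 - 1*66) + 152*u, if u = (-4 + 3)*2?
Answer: -421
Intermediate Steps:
u = -2 (u = -1*2 = -2)
(-51 - 1*66) + 152*u = (-51 - 1*66) + 152*(-2) = (-51 - 66) - 304 = -117 - 304 = -421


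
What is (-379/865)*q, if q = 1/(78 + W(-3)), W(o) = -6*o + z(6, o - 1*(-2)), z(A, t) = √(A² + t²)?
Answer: -36384/7939835 + 379*√37/7939835 ≈ -0.0042921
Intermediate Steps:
W(o) = √(36 + (2 + o)²) - 6*o (W(o) = -6*o + √(6² + (o - 1*(-2))²) = -6*o + √(36 + (o + 2)²) = -6*o + √(36 + (2 + o)²) = √(36 + (2 + o)²) - 6*o)
q = 1/(96 + √37) (q = 1/(78 + (√(36 + (2 - 3)²) - 6*(-3))) = 1/(78 + (√(36 + (-1)²) + 18)) = 1/(78 + (√(36 + 1) + 18)) = 1/(78 + (√37 + 18)) = 1/(78 + (18 + √37)) = 1/(96 + √37) ≈ 0.0097960)
(-379/865)*q = (-379/865)*(96/9179 - √37/9179) = (-379*1/865)*(96/9179 - √37/9179) = -379*(96/9179 - √37/9179)/865 = -36384/7939835 + 379*√37/7939835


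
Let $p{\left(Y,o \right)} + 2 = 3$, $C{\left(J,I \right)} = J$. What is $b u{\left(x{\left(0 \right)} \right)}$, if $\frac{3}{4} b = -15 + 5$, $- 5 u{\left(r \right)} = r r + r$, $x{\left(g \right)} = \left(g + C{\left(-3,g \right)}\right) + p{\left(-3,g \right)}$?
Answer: $\frac{16}{3} \approx 5.3333$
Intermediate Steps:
$p{\left(Y,o \right)} = 1$ ($p{\left(Y,o \right)} = -2 + 3 = 1$)
$x{\left(g \right)} = -2 + g$ ($x{\left(g \right)} = \left(g - 3\right) + 1 = \left(-3 + g\right) + 1 = -2 + g$)
$u{\left(r \right)} = - \frac{r}{5} - \frac{r^{2}}{5}$ ($u{\left(r \right)} = - \frac{r r + r}{5} = - \frac{r^{2} + r}{5} = - \frac{r + r^{2}}{5} = - \frac{r}{5} - \frac{r^{2}}{5}$)
$b = - \frac{40}{3}$ ($b = \frac{4 \left(-15 + 5\right)}{3} = \frac{4}{3} \left(-10\right) = - \frac{40}{3} \approx -13.333$)
$b u{\left(x{\left(0 \right)} \right)} = - \frac{40 \left(- \frac{\left(-2 + 0\right) \left(1 + \left(-2 + 0\right)\right)}{5}\right)}{3} = - \frac{40 \left(\left(- \frac{1}{5}\right) \left(-2\right) \left(1 - 2\right)\right)}{3} = - \frac{40 \left(\left(- \frac{1}{5}\right) \left(-2\right) \left(-1\right)\right)}{3} = \left(- \frac{40}{3}\right) \left(- \frac{2}{5}\right) = \frac{16}{3}$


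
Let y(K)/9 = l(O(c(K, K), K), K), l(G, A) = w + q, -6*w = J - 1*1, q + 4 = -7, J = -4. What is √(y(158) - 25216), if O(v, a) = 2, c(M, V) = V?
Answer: I*√101230/2 ≈ 159.08*I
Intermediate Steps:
q = -11 (q = -4 - 7 = -11)
w = ⅚ (w = -(-4 - 1*1)/6 = -(-4 - 1)/6 = -⅙*(-5) = ⅚ ≈ 0.83333)
l(G, A) = -61/6 (l(G, A) = ⅚ - 11 = -61/6)
y(K) = -183/2 (y(K) = 9*(-61/6) = -183/2)
√(y(158) - 25216) = √(-183/2 - 25216) = √(-50615/2) = I*√101230/2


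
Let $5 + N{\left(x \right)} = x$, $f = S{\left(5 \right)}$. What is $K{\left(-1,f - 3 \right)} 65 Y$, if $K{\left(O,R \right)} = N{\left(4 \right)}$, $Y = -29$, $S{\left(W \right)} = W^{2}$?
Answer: $1885$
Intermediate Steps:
$f = 25$ ($f = 5^{2} = 25$)
$N{\left(x \right)} = -5 + x$
$K{\left(O,R \right)} = -1$ ($K{\left(O,R \right)} = -5 + 4 = -1$)
$K{\left(-1,f - 3 \right)} 65 Y = \left(-1\right) 65 \left(-29\right) = \left(-65\right) \left(-29\right) = 1885$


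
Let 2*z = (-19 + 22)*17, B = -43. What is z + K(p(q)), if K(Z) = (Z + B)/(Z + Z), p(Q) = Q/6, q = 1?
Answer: -103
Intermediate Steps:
p(Q) = Q/6 (p(Q) = Q*(⅙) = Q/6)
z = 51/2 (z = ((-19 + 22)*17)/2 = (3*17)/2 = (½)*51 = 51/2 ≈ 25.500)
K(Z) = (-43 + Z)/(2*Z) (K(Z) = (Z - 43)/(Z + Z) = (-43 + Z)/((2*Z)) = (-43 + Z)*(1/(2*Z)) = (-43 + Z)/(2*Z))
z + K(p(q)) = 51/2 + (-43 + (⅙)*1)/(2*(((⅙)*1))) = 51/2 + (-43 + ⅙)/(2*(⅙)) = 51/2 + (½)*6*(-257/6) = 51/2 - 257/2 = -103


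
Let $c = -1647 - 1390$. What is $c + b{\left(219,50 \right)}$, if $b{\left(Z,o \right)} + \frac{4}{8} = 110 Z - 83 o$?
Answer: $\frac{33805}{2} \approx 16903.0$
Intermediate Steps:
$c = -3037$
$b{\left(Z,o \right)} = - \frac{1}{2} - 83 o + 110 Z$ ($b{\left(Z,o \right)} = - \frac{1}{2} + \left(110 Z - 83 o\right) = - \frac{1}{2} + \left(- 83 o + 110 Z\right) = - \frac{1}{2} - 83 o + 110 Z$)
$c + b{\left(219,50 \right)} = -3037 - - \frac{39879}{2} = -3037 + \frac{39879}{2} = \frac{33805}{2}$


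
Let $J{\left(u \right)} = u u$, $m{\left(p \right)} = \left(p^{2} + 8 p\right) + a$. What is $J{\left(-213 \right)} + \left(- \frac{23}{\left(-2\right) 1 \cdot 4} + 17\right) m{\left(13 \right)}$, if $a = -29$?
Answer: $\frac{100437}{2} \approx 50219.0$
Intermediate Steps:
$m{\left(p \right)} = -29 + p^{2} + 8 p$ ($m{\left(p \right)} = \left(p^{2} + 8 p\right) - 29 = -29 + p^{2} + 8 p$)
$J{\left(u \right)} = u^{2}$
$J{\left(-213 \right)} + \left(- \frac{23}{\left(-2\right) 1 \cdot 4} + 17\right) m{\left(13 \right)} = \left(-213\right)^{2} + \left(- \frac{23}{\left(-2\right) 1 \cdot 4} + 17\right) \left(-29 + 13^{2} + 8 \cdot 13\right) = 45369 + \left(- \frac{23}{\left(-2\right) 4} + 17\right) \left(-29 + 169 + 104\right) = 45369 + \left(- \frac{23}{-8} + 17\right) 244 = 45369 + \left(\left(-23\right) \left(- \frac{1}{8}\right) + 17\right) 244 = 45369 + \left(\frac{23}{8} + 17\right) 244 = 45369 + \frac{159}{8} \cdot 244 = 45369 + \frac{9699}{2} = \frac{100437}{2}$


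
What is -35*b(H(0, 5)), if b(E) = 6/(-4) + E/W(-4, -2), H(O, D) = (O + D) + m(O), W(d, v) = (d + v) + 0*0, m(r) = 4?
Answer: 105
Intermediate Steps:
W(d, v) = d + v (W(d, v) = (d + v) + 0 = d + v)
H(O, D) = 4 + D + O (H(O, D) = (O + D) + 4 = (D + O) + 4 = 4 + D + O)
b(E) = -3/2 - E/6 (b(E) = 6/(-4) + E/(-4 - 2) = 6*(-1/4) + E/(-6) = -3/2 + E*(-1/6) = -3/2 - E/6)
-35*b(H(0, 5)) = -35*(-3/2 - (4 + 5 + 0)/6) = -35*(-3/2 - 1/6*9) = -35*(-3/2 - 3/2) = -35*(-3) = 105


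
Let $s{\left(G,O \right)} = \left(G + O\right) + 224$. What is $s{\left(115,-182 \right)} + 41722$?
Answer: $41879$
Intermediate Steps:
$s{\left(G,O \right)} = 224 + G + O$
$s{\left(115,-182 \right)} + 41722 = \left(224 + 115 - 182\right) + 41722 = 157 + 41722 = 41879$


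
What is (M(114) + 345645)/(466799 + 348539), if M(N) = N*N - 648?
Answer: 357993/815338 ≈ 0.43907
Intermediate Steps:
M(N) = -648 + N² (M(N) = N² - 648 = -648 + N²)
(M(114) + 345645)/(466799 + 348539) = ((-648 + 114²) + 345645)/(466799 + 348539) = ((-648 + 12996) + 345645)/815338 = (12348 + 345645)*(1/815338) = 357993*(1/815338) = 357993/815338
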